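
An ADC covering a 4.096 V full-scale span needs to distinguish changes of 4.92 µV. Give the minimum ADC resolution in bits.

Number of steps required ≥ 4.096 V / 4.92 µV = 832520.33.
Need 2^N ≥ 832520.33; 2^19 = 524288, 2^20 = 1048576.
Minimum N = 20.

20 bits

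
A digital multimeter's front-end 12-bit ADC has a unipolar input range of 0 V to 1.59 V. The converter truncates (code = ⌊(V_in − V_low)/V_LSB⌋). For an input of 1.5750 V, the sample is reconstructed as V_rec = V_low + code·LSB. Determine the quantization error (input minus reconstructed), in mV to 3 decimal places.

0.139 mV

One LSB is 1.59 V / 4096 = 388.18 µV.
(V_in − V_low)/LSB = (1.5750 − 0)/0.000388184 = 4057.3585 → code 4057 (floor).
Reconstructed: 1.5748608 V.
Difference: 0.00013916 V → 0.139 mV.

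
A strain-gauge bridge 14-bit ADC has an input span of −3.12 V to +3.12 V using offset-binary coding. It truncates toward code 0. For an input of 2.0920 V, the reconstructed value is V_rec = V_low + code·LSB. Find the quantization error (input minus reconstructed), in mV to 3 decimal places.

0.320 mV

Step size: 6.24 V ÷ 2^14 = 380.86 µV.
Scaled input = 13684.8410 LSBs, so code = 13684.
Reconstructed: 2.0916797 V.
Difference: 0.000320313 V → 0.320 mV.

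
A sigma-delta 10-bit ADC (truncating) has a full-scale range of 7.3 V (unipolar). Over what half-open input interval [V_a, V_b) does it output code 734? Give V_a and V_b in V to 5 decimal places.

LSB = 7.3/2^10 = 7.129 mV.
V_a = V_low + 734·LSB = 5.23262 V; V_b = V_low + 735·LSB = 5.23975 V.

[5.23262 V, 5.23975 V)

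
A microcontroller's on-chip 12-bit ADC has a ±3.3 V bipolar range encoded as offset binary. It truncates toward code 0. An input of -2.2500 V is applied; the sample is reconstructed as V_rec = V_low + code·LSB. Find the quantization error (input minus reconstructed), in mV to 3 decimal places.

1.025 mV

Step size: 6.6 V ÷ 2^12 = 1.611 mV.
(-2.2500 − (−3.3))/0.00161133 = 651.6364; ⌊·⌋ gives code 651.
Reconstructed: -2.2510254 V.
Difference: 0.00102539 V → 1.025 mV.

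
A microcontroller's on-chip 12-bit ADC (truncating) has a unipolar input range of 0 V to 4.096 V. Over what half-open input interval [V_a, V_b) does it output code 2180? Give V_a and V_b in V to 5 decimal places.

[2.18000 V, 2.18100 V)

LSB = 4.096/2^12 = 1.000 mV.
V_a = V_low + 2180·LSB = 2.18 V; V_b = V_low + 2181·LSB = 2.181 V.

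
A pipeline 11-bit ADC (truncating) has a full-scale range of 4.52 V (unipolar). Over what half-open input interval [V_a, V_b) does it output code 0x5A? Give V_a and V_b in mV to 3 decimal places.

LSB = 4.52/2^11 = 2.207 mV.
Code 0x5A = 90 decimal.
V_a = V_low + 90·LSB = 0.198633 V; V_b = V_low + 91·LSB = 0.20084 V.

[198.633 mV, 200.840 mV)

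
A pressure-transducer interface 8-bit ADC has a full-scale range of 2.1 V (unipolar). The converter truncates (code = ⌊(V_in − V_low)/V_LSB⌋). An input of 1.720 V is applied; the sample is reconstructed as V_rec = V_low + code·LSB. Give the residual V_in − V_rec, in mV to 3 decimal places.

Step size: 2.1 V ÷ 2^8 = 8.203 mV.
(V_in − V_low)/LSB = (1.720 − 0)/0.00820313 = 209.6762 → code 209 (floor).
V_rec = 0 + 209·0.00820313 = 1.7144531 V.
Difference: 0.00554687 V → 5.547 mV.

5.547 mV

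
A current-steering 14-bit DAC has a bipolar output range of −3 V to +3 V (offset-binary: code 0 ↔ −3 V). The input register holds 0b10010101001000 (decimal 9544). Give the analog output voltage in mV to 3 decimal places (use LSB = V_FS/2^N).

LSB = 6 V / 2^14 = 366.21 µV.
Code 0b10010101001000 = 9544 decimal.
V_out = (−3) + 9544 × 0.000366211 V = 0.495117 V.
= 495.117 mV.

495.117 mV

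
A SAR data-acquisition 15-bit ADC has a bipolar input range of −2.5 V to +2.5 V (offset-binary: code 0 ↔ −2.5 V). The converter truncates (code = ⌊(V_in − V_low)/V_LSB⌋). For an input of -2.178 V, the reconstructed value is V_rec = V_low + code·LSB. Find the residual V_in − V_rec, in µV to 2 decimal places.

Step size: 5 V ÷ 2^15 = 152.59 µV.
(-2.178 − (−2.5))/0.000152588 = 2110.2592; ⌊·⌋ gives code 2110.
Reconstructed: -2.1780396 V.
Difference: 3.95508e-05 V → 39.55 µV.

39.55 µV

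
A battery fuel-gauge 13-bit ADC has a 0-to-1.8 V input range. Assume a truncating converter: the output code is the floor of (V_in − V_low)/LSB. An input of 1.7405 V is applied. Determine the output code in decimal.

With 8192 levels over 1.8 V, one step is 219.73 µV.
(1.7405 − 0) / 0.000219727 = 7921.209 LSBs.
So the output code is 7921.

code 7921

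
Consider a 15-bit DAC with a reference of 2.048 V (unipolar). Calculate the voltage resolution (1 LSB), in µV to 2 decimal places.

62.50 µV

Full-scale span = 2.048 V.
LSB = 2.048 / 2^15 = 2.048 / 32768 = 6.25e-05 V = 62.50 µV.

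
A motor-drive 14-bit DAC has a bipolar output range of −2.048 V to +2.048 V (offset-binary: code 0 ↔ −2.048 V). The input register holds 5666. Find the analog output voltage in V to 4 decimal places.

-0.6315 V

LSB = 4.096 V / 2^14 = 250.00 µV.
V_out = (−2.048) + 5666 × 0.00025 V = -0.6315 V.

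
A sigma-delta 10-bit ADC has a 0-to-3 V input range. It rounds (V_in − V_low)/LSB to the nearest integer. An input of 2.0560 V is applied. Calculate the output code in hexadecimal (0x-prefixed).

With 1024 levels over 3 V, one step is 2.930 mV.
(V_in − V_low)/LSB = (2.0560 − 0) / 0.00292969 = 701.781.
Round → code 702.
In hexadecimal (0x-prefixed): 0x2BE.

code 0x2BE (decimal 702)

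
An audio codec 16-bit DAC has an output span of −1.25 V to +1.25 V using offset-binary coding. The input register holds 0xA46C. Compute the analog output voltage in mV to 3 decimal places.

355.682 mV

LSB = 2.5 V / 2^16 = 38.15 µV.
Code 0xA46C = 42092 decimal.
V_out = (−1.25) + 42092 × 3.8147e-05 V = 0.355682 V.
= 355.682 mV.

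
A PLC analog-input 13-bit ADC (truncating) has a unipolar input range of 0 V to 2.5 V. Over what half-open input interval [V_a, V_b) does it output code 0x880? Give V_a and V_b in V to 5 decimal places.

LSB = 2.5/2^13 = 305.18 µV.
Code 0x880 = 2176 decimal.
V_a = V_low + 2176·LSB = 0.664062 V; V_b = V_low + 2177·LSB = 0.664368 V.

[0.66406 V, 0.66437 V)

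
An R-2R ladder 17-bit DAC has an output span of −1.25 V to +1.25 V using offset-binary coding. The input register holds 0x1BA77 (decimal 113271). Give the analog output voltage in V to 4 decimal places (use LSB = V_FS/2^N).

0.9105 V

LSB = 2.5 V / 2^17 = 19.07 µV.
Code 0x1BA77 = 113271 decimal.
V_out = (−1.25) + 113271 × 1.90735e-05 V = 0.910473 V.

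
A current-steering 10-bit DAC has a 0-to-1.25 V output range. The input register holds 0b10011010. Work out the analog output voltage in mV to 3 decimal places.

187.988 mV

LSB = 1.25 V / 2^10 = 1.221 mV.
Code 0b10011010 = 154 decimal.
V_out = 0 + 154 × 0.0012207 V = 0.187988 V.
= 187.988 mV.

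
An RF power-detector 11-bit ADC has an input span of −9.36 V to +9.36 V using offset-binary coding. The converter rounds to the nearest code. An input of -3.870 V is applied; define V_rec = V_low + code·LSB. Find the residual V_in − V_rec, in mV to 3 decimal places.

LSB = 18.72/2^11 = 9.141 mV.
Scaled input = 600.6154 LSBs, so code = 601.
Code 601 maps back to (−9.36) + 601×0.00914062 V = -3.8664844 V.
Error = -3.870 − (−3.8664844) = -0.00351563 V = -3.516 mV.

-3.516 mV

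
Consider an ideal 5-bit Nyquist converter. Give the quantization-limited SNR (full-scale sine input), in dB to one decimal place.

SNR ≈ 6.02·N + 1.76 dB = 6.02·5 + 1.76 = 31.86 dB.

31.9 dB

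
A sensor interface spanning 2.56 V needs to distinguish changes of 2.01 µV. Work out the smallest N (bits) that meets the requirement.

21 bits

Number of steps required ≥ 2.56 V / 2.01 µV = 1273631.84.
Need 2^N ≥ 1273631.84; 2^20 = 1048576, 2^21 = 2097152.
Minimum N = 21.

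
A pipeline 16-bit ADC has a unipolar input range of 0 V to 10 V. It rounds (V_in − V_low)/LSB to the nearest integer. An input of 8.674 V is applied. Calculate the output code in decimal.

Full-scale span = 10 V; LSB = 10/2^16 = 152.59 µV.
Input sits at 56845.926 steps above V_low.
Round → code 56846.

code 56846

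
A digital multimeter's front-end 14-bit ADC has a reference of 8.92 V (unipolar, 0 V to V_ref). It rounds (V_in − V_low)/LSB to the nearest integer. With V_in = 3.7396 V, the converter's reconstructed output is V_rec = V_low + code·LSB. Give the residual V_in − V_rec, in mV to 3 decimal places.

-0.114 mV

One LSB is 8.92 V / 16384 = 0.544 mV.
Scaled input = 6868.7900 LSBs, so code = 6869.
Reconstructed: 3.7397144 V.
Error = 3.7396 − 3.7397144 = -0.000114355 V = -0.114 mV.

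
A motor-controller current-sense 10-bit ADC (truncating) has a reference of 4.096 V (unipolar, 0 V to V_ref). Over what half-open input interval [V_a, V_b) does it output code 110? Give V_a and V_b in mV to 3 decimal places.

[440.000 mV, 444.000 mV)

LSB = 4.096/2^10 = 4.000 mV.
V_a = V_low + 110·LSB = 0.44 V; V_b = V_low + 111·LSB = 0.444 V.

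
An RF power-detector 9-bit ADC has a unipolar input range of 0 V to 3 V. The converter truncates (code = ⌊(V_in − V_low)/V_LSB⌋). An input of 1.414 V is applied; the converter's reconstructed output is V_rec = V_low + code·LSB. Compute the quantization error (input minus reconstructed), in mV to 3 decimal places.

1.891 mV

LSB = 3/2^9 = 5.859 mV.
Scaled input = 241.3227 LSBs, so code = 241.
Code 241 maps back to 0 + 241×0.00585938 V = 1.4121094 V.
V_in − V_rec = 0.00189062 V = 1.891 mV.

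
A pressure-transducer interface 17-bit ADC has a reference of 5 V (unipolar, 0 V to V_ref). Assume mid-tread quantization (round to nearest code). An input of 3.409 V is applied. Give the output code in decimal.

code 89365

Full-scale span = 5 V; LSB = 5/2^17 = 38.15 µV.
Input sits at 89364.890 steps above V_low.
So the output code is 89365.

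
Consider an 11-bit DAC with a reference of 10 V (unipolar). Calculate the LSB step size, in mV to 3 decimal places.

4.883 mV

Full-scale span = 10 V.
LSB = 10 / 2^11 = 10 / 2048 = 0.00488281 V = 4.883 mV.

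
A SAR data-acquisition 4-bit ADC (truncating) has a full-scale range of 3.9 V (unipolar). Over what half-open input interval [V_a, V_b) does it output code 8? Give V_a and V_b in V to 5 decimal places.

[1.95000 V, 2.19375 V)

LSB = 3.9/2^4 = 243.750 mV.
V_a = V_low + 8·LSB = 1.95 V; V_b = V_low + 9·LSB = 2.19375 V.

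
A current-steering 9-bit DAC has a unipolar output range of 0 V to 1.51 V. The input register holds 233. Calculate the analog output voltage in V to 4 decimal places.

0.6872 V

LSB = 1.51 V / 2^9 = 2.949 mV.
V_out = 0 + 233 × 0.00294922 V = 0.687168 V.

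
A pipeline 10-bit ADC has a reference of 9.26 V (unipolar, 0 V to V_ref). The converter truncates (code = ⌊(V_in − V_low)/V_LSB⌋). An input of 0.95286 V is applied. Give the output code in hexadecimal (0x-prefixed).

With 1024 levels over 9.26 V, one step is 9.043 mV.
Input sits at 105.370 steps above V_low.
⌊·⌋(105.370) = 105.
In hexadecimal (0x-prefixed): 0x69.

code 0x69 (decimal 105)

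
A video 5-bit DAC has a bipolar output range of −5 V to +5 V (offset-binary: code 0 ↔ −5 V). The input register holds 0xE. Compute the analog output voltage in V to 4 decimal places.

LSB = 10 V / 2^5 = 312.500 mV.
Code 0xE = 14 decimal.
V_out = (−5) + 14 × 0.3125 V = -0.625 V.

-0.6250 V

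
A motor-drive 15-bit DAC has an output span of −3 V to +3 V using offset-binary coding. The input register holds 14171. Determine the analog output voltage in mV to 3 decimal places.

-405.212 mV

LSB = 6 V / 2^15 = 183.11 µV.
V_out = (−3) + 14171 × 0.000183105 V = -0.405212 V.
= -405.212 mV.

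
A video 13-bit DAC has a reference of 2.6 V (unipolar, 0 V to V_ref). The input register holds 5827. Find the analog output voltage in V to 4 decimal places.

1.8494 V

LSB = 2.6 V / 2^13 = 317.38 µV.
V_out = 0 + 5827 × 0.000317383 V = 1.84939 V.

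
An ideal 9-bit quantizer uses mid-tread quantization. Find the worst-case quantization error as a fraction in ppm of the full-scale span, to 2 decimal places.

Rounding → worst-case error = ½ LSB = V_FS/2^10, so 1e+06/1024 = 976.562 ppm of full scale.

976.56 ppm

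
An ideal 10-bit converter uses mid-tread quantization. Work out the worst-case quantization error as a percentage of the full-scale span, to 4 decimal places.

Rounding → worst-case error = ½ LSB = V_FS/2^11, so 100/2048 = 0.0488281 % of full scale.

0.0488 %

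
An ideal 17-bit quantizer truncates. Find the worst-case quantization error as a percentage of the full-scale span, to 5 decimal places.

0.00076 %

Truncating → worst-case error = 1 LSB = V_FS/2^17, so 100/131072 = 0.000762939 % of full scale.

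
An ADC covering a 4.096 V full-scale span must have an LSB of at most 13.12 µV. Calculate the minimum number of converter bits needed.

Number of steps required ≥ 4.096 V / 13.12 µV = 312195.12.
Need 2^N ≥ 312195.12; 2^18 = 262144, 2^19 = 524288.
Minimum N = 19.

19 bits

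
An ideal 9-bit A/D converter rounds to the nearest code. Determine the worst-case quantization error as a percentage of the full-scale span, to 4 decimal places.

Rounding → worst-case error = ½ LSB = V_FS/2^10, so 100/1024 = 0.0976562 % of full scale.

0.0977 %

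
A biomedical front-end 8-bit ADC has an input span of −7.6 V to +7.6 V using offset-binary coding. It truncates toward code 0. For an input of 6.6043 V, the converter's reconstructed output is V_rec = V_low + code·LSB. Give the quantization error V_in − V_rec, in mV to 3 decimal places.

Step size: 15.2 V ÷ 2^8 = 59.375 mV.
(6.6043 − (−7.6))/0.059375 = 239.2303; ⌊·⌋ gives code 239.
V_rec = (−7.6) + 239·0.059375 = 6.590625 V.
Difference: 0.013675 V → 13.675 mV.

13.675 mV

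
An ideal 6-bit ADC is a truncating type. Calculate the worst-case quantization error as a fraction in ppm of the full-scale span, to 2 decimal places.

Truncating → worst-case error = 1 LSB = V_FS/2^6, so 1e+06/64 = 15625 ppm of full scale.

15625.00 ppm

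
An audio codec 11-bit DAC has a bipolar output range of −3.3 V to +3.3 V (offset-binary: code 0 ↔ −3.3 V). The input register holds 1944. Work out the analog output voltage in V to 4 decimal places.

2.9648 V

LSB = 6.6 V / 2^11 = 3.223 mV.
V_out = (−3.3) + 1944 × 0.00322266 V = 2.96484 V.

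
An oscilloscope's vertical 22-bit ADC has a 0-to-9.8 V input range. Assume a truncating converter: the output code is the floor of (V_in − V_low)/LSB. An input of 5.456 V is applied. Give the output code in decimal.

LSB = 9.8 V / 4194304 = 2.34 µV.
Input sits at 2335114.553 steps above V_low.
So the output code is 2335114.

code 2335114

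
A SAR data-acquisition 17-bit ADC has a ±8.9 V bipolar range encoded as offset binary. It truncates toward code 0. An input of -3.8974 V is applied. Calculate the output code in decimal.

With 131072 levels over 17.8 V, one step is 135.80 µV.
(V_in − V_low)/LSB = (-3.8974 − (−8.9)) / 0.000135803 = 36837.123.
⌊·⌋(36837.123) = 36837.

code 36837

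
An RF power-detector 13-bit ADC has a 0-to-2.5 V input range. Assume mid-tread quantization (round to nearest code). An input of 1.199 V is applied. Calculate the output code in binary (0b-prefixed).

LSB = 2.5 V / 8192 = 305.18 µV.
(1.199 − 0) / 0.000305176 = 3928.883 LSBs.
So the output code is 3929.
In binary (0b-prefixed): 0b111101011001.

code 0b111101011001 (decimal 3929)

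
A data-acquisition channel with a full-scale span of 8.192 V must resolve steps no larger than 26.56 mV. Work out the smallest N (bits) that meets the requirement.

9 bits

Number of steps required ≥ 8.192 V / 26.56 mV = 308.43.
Need 2^N ≥ 308.43; 2^8 = 256, 2^9 = 512.
Minimum N = 9.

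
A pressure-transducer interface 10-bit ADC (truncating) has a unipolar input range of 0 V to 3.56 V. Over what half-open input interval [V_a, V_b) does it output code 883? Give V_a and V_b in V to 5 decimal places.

LSB = 3.56/2^10 = 3.477 mV.
V_a = V_low + 883·LSB = 3.0698 V; V_b = V_low + 884·LSB = 3.07328 V.

[3.06980 V, 3.07328 V)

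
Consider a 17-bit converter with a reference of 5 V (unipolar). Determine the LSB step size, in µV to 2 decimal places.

38.15 µV

Full-scale span = 5 V.
LSB = 5 / 2^17 = 5 / 131072 = 3.8147e-05 V = 38.15 µV.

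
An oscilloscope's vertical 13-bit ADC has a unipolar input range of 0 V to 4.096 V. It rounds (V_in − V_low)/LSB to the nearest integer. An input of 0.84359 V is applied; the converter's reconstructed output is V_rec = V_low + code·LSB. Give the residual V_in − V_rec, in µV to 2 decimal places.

90.00 µV

LSB = 4.096/2^13 = 0.500 mV.
(V_in − V_low)/LSB = (0.84359 − 0)/0.0005 = 1687.1800 → code 1687 (round).
Reconstructed: 0.8435 V.
V_in − V_rec = 9e-05 V = 90.00 µV.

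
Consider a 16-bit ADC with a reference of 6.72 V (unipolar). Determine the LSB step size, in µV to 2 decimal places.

Full-scale span = 6.72 V.
LSB = 6.72 / 2^16 = 6.72 / 65536 = 0.000102539 V = 102.54 µV.

102.54 µV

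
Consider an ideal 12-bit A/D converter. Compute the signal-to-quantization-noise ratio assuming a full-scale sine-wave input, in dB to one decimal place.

74.0 dB

SNR ≈ 6.02·N + 1.76 dB = 6.02·12 + 1.76 = 74.00 dB.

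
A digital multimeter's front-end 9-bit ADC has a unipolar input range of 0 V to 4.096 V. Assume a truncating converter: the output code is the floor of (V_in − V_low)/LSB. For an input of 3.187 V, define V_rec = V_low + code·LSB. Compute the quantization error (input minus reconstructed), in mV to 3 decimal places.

One LSB is 4.096 V / 512 = 8.000 mV.
Scaled input = 398.3750 LSBs, so code = 398.
Code 398 maps back to 0 + 398×0.008 V = 3.184 V.
Difference: 0.003 V → 3.000 mV.

3.000 mV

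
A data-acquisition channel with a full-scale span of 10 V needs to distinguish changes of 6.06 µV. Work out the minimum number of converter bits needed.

21 bits

Number of steps required ≥ 10 V / 6.06 µV = 1650165.02.
Need 2^N ≥ 1650165.02; 2^20 = 1048576, 2^21 = 2097152.
Minimum N = 21.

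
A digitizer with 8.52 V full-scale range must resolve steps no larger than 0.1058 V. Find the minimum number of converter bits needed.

Number of steps required ≥ 8.52 V / 0.1058 V = 80.53.
Need 2^N ≥ 80.53; 2^6 = 64, 2^7 = 128.
Minimum N = 7.

7 bits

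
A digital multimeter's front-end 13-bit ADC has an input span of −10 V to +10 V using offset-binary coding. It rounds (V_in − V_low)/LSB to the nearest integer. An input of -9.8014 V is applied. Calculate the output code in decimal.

code 81

Full-scale span = 20 V; LSB = 20/2^13 = 2.441 mV.
(V_in − V_low)/LSB = (-9.8014 − (−10)) / 0.00244141 = 81.347.
Round → code 81.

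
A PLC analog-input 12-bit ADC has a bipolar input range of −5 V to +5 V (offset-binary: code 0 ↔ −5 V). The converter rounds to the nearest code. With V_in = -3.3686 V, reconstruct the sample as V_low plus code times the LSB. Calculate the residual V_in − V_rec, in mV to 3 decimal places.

Step size: 10 V ÷ 2^12 = 2.441 mV.
Scaled input = 668.2214 LSBs, so code = 668.
V_rec = (−5) + 668·0.00244141 = -3.3691406 V.
Difference: 0.000540625 V → 0.541 mV.

0.541 mV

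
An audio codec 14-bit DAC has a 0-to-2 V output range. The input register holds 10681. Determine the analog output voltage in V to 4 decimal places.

LSB = 2 V / 2^14 = 122.07 µV.
V_out = 0 + 10681 × 0.00012207 V = 1.30383 V.

1.3038 V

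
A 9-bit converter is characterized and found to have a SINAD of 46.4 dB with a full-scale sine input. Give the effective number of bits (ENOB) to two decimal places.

ENOB = (SINAD − 1.76) / 6.02 = (46.4 − 1.76)/6.02 = 7.415.

7.42 bits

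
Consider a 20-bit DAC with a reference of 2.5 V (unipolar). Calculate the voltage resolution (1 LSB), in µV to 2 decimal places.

2.38 µV

Full-scale span = 2.5 V.
LSB = 2.5 / 2^20 = 2.5 / 1048576 = 2.38419e-06 V = 2.38 µV.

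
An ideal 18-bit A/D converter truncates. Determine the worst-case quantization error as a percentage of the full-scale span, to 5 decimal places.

0.00038 %

Truncating → worst-case error = 1 LSB = V_FS/2^18, so 100/262144 = 0.00038147 % of full scale.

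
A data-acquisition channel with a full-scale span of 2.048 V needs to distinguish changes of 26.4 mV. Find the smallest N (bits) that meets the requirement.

Number of steps required ≥ 2.048 V / 26.4 mV = 77.58.
Need 2^N ≥ 77.58; 2^6 = 64, 2^7 = 128.
Minimum N = 7.

7 bits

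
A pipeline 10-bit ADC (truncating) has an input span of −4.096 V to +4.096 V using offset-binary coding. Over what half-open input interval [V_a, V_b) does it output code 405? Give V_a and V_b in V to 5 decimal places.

LSB = 8.192/2^10 = 8.000 mV.
V_a = V_low + 405·LSB = -0.856 V; V_b = V_low + 406·LSB = -0.848 V.

[-0.85600 V, -0.84800 V)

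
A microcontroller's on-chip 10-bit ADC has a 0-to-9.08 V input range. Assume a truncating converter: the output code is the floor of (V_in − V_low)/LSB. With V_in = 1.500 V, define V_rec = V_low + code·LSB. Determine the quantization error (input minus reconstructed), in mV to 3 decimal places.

1.445 mV

One LSB is 9.08 V / 1024 = 8.867 mV.
(V_in − V_low)/LSB = (1.500 − 0)/0.00886719 = 169.1630 → code 169 (floor).
V_rec = 0 + 169·0.00886719 = 1.4985547 V.
V_in − V_rec = 0.00144531 V = 1.445 mV.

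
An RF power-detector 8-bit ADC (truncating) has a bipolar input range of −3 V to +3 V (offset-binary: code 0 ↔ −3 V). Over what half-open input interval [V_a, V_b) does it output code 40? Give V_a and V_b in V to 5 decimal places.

LSB = 6/2^8 = 23.438 mV.
V_a = V_low + 40·LSB = -2.0625 V; V_b = V_low + 41·LSB = -2.03906 V.

[-2.06250 V, -2.03906 V)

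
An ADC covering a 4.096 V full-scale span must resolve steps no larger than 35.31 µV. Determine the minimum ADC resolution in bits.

Number of steps required ≥ 4.096 V / 35.31 µV = 116001.13.
Need 2^N ≥ 116001.13; 2^16 = 65536, 2^17 = 131072.
Minimum N = 17.

17 bits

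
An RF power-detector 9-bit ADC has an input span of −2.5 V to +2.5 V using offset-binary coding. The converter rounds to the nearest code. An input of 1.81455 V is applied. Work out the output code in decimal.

LSB = 5 V / 512 = 9.766 mV.
(1.81455 − (−2.5)) / 0.00976562 = 441.810 LSBs.
round(441.810) = 442.

code 442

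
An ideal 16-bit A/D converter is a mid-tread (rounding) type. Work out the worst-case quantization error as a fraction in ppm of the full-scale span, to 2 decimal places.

7.63 ppm

Rounding → worst-case error = ½ LSB = V_FS/2^17, so 1e+06/131072 = 7.62939 ppm of full scale.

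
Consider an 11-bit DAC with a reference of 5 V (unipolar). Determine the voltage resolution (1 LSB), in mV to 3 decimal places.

Full-scale span = 5 V.
LSB = 5 / 2^11 = 5 / 2048 = 0.00244141 V = 2.441 mV.

2.441 mV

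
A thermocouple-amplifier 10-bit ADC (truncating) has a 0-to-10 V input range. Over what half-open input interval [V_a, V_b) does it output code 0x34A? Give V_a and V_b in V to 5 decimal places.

[8.22266 V, 8.23242 V)

LSB = 10/2^10 = 9.766 mV.
Code 0x34A = 842 decimal.
V_a = V_low + 842·LSB = 8.22266 V; V_b = V_low + 843·LSB = 8.23242 V.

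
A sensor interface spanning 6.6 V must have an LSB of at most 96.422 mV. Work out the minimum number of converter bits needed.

7 bits

Number of steps required ≥ 6.6 V / 96.422 mV = 68.45.
Need 2^N ≥ 68.45; 2^6 = 64, 2^7 = 128.
Minimum N = 7.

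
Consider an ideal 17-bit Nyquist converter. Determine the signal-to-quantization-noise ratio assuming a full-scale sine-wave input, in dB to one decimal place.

SNR ≈ 6.02·N + 1.76 dB = 6.02·17 + 1.76 = 104.10 dB.

104.1 dB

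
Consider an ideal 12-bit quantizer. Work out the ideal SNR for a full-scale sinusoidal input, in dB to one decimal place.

SNR ≈ 6.02·N + 1.76 dB = 6.02·12 + 1.76 = 74.00 dB.

74.0 dB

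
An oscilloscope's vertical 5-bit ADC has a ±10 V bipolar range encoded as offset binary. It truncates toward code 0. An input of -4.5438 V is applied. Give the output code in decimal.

Full-scale span = 20 V; LSB = 20/2^5 = 0.6250 V.
(-4.5438 − (−10)) / 0.625 = 8.730 LSBs.
Floor → code 8.

code 8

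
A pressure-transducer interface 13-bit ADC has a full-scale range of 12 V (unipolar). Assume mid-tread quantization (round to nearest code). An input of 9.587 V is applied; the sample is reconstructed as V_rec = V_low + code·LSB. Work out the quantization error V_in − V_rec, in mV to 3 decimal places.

-0.402 mV

Step size: 12 V ÷ 2^13 = 1.465 mV.
Scaled input = 6544.7253 LSBs, so code = 6545.
V_rec = 0 + 6545·0.00146484 = 9.5874023 V.
Difference: -0.000402344 V → -0.402 mV.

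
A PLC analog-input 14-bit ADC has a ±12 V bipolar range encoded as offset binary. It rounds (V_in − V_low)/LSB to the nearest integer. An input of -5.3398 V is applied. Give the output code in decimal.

Full-scale span = 24 V; LSB = 24/2^14 = 1.465 mV.
(-5.3398 − (−12)) / 0.00146484 = 4546.697 LSBs.
So the output code is 4547.

code 4547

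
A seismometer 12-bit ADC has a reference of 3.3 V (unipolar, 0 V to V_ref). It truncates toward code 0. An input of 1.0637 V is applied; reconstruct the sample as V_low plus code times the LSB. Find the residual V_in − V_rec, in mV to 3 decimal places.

0.223 mV

One LSB is 3.3 V / 4096 = 0.806 mV.
Scaled input = 1320.2773 LSBs, so code = 1320.
V_rec = 0 + 1320·0.000805664 = 1.0634766 V.
Difference: 0.000223438 V → 0.223 mV.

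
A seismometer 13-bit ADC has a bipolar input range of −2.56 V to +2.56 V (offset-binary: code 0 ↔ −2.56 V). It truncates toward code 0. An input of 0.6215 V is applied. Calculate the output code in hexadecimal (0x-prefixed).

code 0x13E2 (decimal 5090)

Full-scale span = 5.12 V; LSB = 5.12/2^13 = 0.625 mV.
Input sits at 5090.400 steps above V_low.
Floor → code 5090.
In hexadecimal (0x-prefixed): 0x13E2.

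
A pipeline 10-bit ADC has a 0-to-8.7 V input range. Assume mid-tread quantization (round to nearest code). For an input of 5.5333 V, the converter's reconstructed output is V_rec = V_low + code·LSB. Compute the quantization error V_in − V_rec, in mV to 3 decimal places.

One LSB is 8.7 V / 1024 = 8.496 mV.
Scaled input = 651.2758 LSBs, so code = 651.
Code 651 maps back to 0 + 651×0.00849609 V = 5.530957 V.
Difference: 0.00234297 V → 2.343 mV.

2.343 mV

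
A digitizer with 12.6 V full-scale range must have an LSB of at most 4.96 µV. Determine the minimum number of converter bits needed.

22 bits

Number of steps required ≥ 12.6 V / 4.96 µV = 2540322.58.
Need 2^N ≥ 2540322.58; 2^21 = 2097152, 2^22 = 4194304.
Minimum N = 22.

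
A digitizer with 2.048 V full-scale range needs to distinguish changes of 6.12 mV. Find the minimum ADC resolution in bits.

9 bits

Number of steps required ≥ 2.048 V / 6.12 mV = 334.64.
Need 2^N ≥ 334.64; 2^8 = 256, 2^9 = 512.
Minimum N = 9.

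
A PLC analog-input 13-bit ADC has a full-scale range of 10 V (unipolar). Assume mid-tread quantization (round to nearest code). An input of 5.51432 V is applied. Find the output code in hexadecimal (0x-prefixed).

code 0x11A5 (decimal 4517)

LSB = 10 V / 8192 = 1.221 mV.
Input sits at 4517.331 steps above V_low.
So the output code is 4517.
In hexadecimal (0x-prefixed): 0x11A5.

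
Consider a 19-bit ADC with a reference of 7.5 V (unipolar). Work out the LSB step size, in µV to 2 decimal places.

Full-scale span = 7.5 V.
LSB = 7.5 / 2^19 = 7.5 / 524288 = 1.43051e-05 V = 14.31 µV.

14.31 µV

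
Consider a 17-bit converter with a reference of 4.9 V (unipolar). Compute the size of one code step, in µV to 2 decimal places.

Full-scale span = 4.9 V.
LSB = 4.9 / 2^17 = 4.9 / 131072 = 3.7384e-05 V = 37.38 µV.

37.38 µV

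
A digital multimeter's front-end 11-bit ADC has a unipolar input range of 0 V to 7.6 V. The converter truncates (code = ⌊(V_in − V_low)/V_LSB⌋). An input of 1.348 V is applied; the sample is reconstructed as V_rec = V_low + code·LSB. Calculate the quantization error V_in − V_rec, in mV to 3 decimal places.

0.930 mV

One LSB is 7.6 V / 2048 = 3.711 mV.
(1.348 − 0)/0.00371094 = 363.2505; ⌊·⌋ gives code 363.
V_rec = 0 + 363·0.00371094 = 1.3470703 V.
Error = 1.348 − 1.3470703 = 0.000929687 V = 0.930 mV.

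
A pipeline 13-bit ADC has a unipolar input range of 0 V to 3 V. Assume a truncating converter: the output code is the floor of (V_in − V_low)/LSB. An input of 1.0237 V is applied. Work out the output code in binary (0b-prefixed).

code 0b101011101011 (decimal 2795)

With 8192 levels over 3 V, one step is 366.21 µV.
Input sits at 2795.383 steps above V_low.
Floor → code 2795.
In binary (0b-prefixed): 0b101011101011.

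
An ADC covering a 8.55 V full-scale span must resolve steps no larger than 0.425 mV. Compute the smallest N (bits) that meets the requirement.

Number of steps required ≥ 8.55 V / 0.425 mV = 20117.65.
Need 2^N ≥ 20117.65; 2^14 = 16384, 2^15 = 32768.
Minimum N = 15.

15 bits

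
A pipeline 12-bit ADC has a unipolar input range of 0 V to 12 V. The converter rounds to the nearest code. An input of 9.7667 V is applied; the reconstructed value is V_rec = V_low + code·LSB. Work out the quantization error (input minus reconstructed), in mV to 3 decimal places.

LSB = 12/2^12 = 2.930 mV.
(9.7667 − 0)/0.00292969 = 3333.7003; round gives code 3334.
V_rec = 0 + 3334·0.00292969 = 9.7675781 V.
Difference: -0.000878125 V → -0.878 mV.

-0.878 mV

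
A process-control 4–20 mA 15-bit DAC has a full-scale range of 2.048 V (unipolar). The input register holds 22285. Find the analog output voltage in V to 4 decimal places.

LSB = 2.048 V / 2^15 = 62.50 µV.
V_out = 0 + 22285 × 6.25e-05 V = 1.39281 V.

1.3928 V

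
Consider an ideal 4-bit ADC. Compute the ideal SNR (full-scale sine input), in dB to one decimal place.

SNR ≈ 6.02·N + 1.76 dB = 6.02·4 + 1.76 = 25.84 dB.

25.8 dB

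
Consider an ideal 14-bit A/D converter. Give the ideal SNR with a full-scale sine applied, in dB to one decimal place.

SNR ≈ 6.02·N + 1.76 dB = 6.02·14 + 1.76 = 86.04 dB.

86.0 dB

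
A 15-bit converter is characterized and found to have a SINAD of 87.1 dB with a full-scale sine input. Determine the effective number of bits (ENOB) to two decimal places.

14.18 bits

ENOB = (SINAD − 1.76) / 6.02 = (87.1 − 1.76)/6.02 = 14.176.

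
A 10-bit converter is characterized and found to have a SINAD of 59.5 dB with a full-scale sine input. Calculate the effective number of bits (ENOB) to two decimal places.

ENOB = (SINAD − 1.76) / 6.02 = (59.5 − 1.76)/6.02 = 9.591.

9.59 bits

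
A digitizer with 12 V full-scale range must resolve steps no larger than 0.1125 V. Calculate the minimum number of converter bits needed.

Number of steps required ≥ 12 V / 0.1125 V = 106.67.
Need 2^N ≥ 106.67; 2^6 = 64, 2^7 = 128.
Minimum N = 7.

7 bits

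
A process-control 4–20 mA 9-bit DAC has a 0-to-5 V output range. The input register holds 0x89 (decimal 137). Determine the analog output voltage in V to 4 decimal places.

1.3379 V

LSB = 5 V / 2^9 = 9.766 mV.
Code 0x89 = 137 decimal.
V_out = 0 + 137 × 0.00976562 V = 1.33789 V.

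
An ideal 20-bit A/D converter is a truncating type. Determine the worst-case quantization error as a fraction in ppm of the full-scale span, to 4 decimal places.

Truncating → worst-case error = 1 LSB = V_FS/2^20, so 1e+06/1048576 = 0.953674 ppm of full scale.

0.9537 ppm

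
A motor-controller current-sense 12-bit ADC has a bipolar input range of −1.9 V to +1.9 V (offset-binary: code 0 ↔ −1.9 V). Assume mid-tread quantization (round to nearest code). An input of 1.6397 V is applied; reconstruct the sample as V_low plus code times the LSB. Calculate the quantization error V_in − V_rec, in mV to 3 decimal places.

LSB = 3.8/2^12 = 0.928 mV.
Scaled input = 3815.4240 LSBs, so code = 3815.
Reconstructed: 1.6393066 V.
Difference: 0.000393359 V → 0.393 mV.

0.393 mV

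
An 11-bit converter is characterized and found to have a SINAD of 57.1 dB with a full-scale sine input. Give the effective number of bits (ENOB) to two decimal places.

ENOB = (SINAD − 1.76) / 6.02 = (57.1 − 1.76)/6.02 = 9.193.

9.19 bits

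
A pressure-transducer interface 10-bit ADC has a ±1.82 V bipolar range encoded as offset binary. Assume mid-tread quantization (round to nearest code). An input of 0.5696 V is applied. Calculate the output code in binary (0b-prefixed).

code 0b1010100000 (decimal 672)

With 1024 levels over 3.64 V, one step is 3.555 mV.
(V_in − V_low)/LSB = (0.5696 − (−1.82)) / 0.00355469 = 672.239.
round(672.239) = 672.
In binary (0b-prefixed): 0b1010100000.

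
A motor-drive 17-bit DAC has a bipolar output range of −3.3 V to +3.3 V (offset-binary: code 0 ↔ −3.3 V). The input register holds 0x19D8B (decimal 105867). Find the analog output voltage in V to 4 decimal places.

LSB = 6.6 V / 2^17 = 50.35 µV.
Code 0x19D8B = 105867 decimal.
V_out = (−3.3) + 105867 × 5.0354e-05 V = 2.03083 V.

2.0308 V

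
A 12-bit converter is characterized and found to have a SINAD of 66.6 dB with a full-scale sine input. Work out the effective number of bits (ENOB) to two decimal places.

10.77 bits

ENOB = (SINAD − 1.76) / 6.02 = (66.6 − 1.76)/6.02 = 10.771.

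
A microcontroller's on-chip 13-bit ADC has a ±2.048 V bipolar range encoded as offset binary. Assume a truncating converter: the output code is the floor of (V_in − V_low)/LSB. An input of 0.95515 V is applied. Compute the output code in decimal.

code 6006

Full-scale span = 4.096 V; LSB = 4.096/2^13 = 0.500 mV.
(V_in − V_low)/LSB = (0.95515 − (−2.048)) / 0.0005 = 6006.300.
So the output code is 6006.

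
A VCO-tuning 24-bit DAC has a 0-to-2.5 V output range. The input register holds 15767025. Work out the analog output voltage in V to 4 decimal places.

LSB = 2.5 V / 2^24 = 0.15 µV.
V_out = 0 + 15767025 × 1.49012e-07 V = 2.34947 V.

2.3495 V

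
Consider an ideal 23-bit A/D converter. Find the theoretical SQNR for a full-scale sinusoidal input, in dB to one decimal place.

140.2 dB

SNR ≈ 6.02·N + 1.76 dB = 6.02·23 + 1.76 = 140.22 dB.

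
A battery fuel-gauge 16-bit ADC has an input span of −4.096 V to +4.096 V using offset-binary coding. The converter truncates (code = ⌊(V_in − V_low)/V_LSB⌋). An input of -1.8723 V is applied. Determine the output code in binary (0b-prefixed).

code 0b100010101111101 (decimal 17789)

LSB = 8.192 V / 65536 = 125.00 µV.
(V_in − V_low)/LSB = (-1.8723 − (−4.096)) / 0.000125 = 17789.600.
Floor → code 17789.
In binary (0b-prefixed): 0b100010101111101.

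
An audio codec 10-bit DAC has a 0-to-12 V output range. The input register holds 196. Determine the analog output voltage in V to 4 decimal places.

2.2969 V

LSB = 12 V / 2^10 = 11.719 mV.
V_out = 0 + 196 × 0.0117188 V = 2.29688 V.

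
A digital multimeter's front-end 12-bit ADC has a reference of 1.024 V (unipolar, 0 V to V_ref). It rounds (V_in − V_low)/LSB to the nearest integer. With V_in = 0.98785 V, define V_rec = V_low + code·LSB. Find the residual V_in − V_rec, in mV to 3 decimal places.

Step size: 1.024 V ÷ 2^12 = 250.00 µV.
(0.98785 − 0)/0.00025 = 3951.4000; round gives code 3951.
Code 3951 maps back to 0 + 3951×0.00025 V = 0.98775 V.
Difference: 0.0001 V → 0.100 mV.

0.100 mV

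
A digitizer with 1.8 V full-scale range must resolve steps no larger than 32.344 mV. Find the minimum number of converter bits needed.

6 bits

Number of steps required ≥ 1.8 V / 32.344 mV = 55.65.
Need 2^N ≥ 55.65; 2^5 = 32, 2^6 = 64.
Minimum N = 6.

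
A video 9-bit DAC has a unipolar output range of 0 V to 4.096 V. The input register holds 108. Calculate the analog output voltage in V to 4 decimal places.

LSB = 4.096 V / 2^9 = 8.000 mV.
V_out = 0 + 108 × 0.008 V = 0.864 V.

0.8640 V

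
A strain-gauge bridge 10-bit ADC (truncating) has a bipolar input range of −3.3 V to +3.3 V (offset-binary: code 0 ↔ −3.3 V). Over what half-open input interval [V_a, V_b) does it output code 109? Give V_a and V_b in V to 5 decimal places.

[-2.59746 V, -2.59102 V)

LSB = 6.6/2^10 = 6.445 mV.
V_a = V_low + 109·LSB = -2.59746 V; V_b = V_low + 110·LSB = -2.59102 V.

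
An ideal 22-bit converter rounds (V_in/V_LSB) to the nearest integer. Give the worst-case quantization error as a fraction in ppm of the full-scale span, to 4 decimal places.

0.1192 ppm

Rounding → worst-case error = ½ LSB = V_FS/2^23, so 1e+06/8388608 = 0.119209 ppm of full scale.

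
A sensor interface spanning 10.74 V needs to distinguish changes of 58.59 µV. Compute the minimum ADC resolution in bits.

Number of steps required ≥ 10.74 V / 58.59 µV = 183307.73.
Need 2^N ≥ 183307.73; 2^17 = 131072, 2^18 = 262144.
Minimum N = 18.

18 bits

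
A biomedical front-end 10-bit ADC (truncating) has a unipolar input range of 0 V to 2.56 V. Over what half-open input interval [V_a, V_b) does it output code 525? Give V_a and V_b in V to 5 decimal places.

LSB = 2.56/2^10 = 2.500 mV.
V_a = V_low + 525·LSB = 1.3125 V; V_b = V_low + 526·LSB = 1.315 V.

[1.31250 V, 1.31500 V)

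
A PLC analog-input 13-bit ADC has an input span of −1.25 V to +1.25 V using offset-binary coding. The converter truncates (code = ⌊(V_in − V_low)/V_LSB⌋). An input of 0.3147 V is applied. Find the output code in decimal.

Full-scale span = 2.5 V; LSB = 2.5/2^13 = 305.18 µV.
(V_in − V_low)/LSB = (0.3147 − (−1.25)) / 0.000305176 = 5127.209.
Floor → code 5127.

code 5127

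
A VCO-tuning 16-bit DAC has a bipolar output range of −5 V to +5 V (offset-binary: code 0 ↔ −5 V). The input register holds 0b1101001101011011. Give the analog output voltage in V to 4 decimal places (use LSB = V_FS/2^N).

3.2561 V

LSB = 10 V / 2^16 = 152.59 µV.
Code 0b1101001101011011 = 54107 decimal.
V_out = (−5) + 54107 × 0.000152588 V = 3.25607 V.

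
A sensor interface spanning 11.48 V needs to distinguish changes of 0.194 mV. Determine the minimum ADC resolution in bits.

16 bits

Number of steps required ≥ 11.48 V / 0.194 mV = 59175.26.
Need 2^N ≥ 59175.26; 2^15 = 32768, 2^16 = 65536.
Minimum N = 16.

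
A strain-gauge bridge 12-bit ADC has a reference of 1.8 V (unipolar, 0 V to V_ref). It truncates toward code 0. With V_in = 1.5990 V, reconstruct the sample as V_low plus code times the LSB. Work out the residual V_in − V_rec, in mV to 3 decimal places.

0.270 mV

LSB = 1.8/2^12 = 439.45 µV.
Scaled input = 3638.6133 LSBs, so code = 3638.
V_rec = 0 + 3638·0.000439453 = 1.5987305 V.
Difference: 0.000269531 V → 0.270 mV.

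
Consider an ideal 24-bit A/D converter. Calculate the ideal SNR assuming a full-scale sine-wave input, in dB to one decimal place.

146.2 dB

SNR ≈ 6.02·N + 1.76 dB = 6.02·24 + 1.76 = 146.24 dB.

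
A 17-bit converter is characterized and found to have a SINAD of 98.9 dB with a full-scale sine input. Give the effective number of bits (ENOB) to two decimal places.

16.14 bits

ENOB = (SINAD − 1.76) / 6.02 = (98.9 − 1.76)/6.02 = 16.136.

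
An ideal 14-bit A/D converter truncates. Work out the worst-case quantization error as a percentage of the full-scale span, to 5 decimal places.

0.00610 %

Truncating → worst-case error = 1 LSB = V_FS/2^14, so 100/16384 = 0.00610352 % of full scale.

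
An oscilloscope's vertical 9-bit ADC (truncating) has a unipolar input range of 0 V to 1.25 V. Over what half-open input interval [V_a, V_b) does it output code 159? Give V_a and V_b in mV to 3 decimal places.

[388.184 mV, 390.625 mV)

LSB = 1.25/2^9 = 2.441 mV.
V_a = V_low + 159·LSB = 0.388184 V; V_b = V_low + 160·LSB = 0.390625 V.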